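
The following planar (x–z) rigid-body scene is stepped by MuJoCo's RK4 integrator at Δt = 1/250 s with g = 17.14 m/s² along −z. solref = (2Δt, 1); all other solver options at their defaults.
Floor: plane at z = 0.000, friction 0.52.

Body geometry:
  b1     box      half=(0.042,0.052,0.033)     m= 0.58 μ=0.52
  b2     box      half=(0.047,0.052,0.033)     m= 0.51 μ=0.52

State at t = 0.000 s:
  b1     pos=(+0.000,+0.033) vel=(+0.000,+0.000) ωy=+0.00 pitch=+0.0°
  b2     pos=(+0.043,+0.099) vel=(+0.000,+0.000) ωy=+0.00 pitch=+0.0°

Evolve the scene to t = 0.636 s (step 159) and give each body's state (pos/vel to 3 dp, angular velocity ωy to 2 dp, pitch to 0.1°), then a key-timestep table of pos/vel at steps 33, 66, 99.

State at t = 0.636 s:
  b1     pos=(+0.000,+0.033) vel=(+0.000,+0.000) ωy=+0.00 pitch=+0.0°
  b2     pos=(+0.088,+0.047) vel=(+0.000,+0.000) ωy=+0.00 pitch=+90.0°

Key-timestep trajectory:
   step    t(s)  b1.x    b1.z    b1.vx   b1.vz   b2.x    b2.z    b2.vx   b2.vz 
     33  0.1320   +0.000  +0.033  +0.000  +0.000   +0.046  +0.099  +0.066  -0.008
     66  0.2640   +0.000  +0.033  +0.000  +0.000   +0.071  +0.082  +0.326  -0.547
     99  0.3960   +0.000  +0.033  +0.000  +0.000   +0.091  +0.049  -0.182  -0.116


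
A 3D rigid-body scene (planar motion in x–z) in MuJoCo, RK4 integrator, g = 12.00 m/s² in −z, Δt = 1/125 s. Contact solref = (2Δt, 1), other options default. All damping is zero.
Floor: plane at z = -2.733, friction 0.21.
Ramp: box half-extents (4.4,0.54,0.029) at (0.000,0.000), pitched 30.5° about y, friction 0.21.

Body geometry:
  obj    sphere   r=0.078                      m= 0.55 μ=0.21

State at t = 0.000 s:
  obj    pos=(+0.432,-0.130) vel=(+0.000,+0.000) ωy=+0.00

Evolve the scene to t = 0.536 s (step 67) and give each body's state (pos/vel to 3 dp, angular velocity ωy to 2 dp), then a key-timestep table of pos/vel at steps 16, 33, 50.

State at t = 0.536 s:
  obj    pos=(+0.971,-0.448) vel=(+2.010,-1.184) ωy=+29.87

Key-timestep trajectory:
   step    t(s)  obj.x    obj.z    obj.vx   obj.vz 
     16  0.1280   +0.463  -0.148  +0.480  -0.283
     33  0.2640   +0.563  -0.207  +0.990  -0.583
     50  0.4000   +0.732  -0.307  +1.500  -0.883


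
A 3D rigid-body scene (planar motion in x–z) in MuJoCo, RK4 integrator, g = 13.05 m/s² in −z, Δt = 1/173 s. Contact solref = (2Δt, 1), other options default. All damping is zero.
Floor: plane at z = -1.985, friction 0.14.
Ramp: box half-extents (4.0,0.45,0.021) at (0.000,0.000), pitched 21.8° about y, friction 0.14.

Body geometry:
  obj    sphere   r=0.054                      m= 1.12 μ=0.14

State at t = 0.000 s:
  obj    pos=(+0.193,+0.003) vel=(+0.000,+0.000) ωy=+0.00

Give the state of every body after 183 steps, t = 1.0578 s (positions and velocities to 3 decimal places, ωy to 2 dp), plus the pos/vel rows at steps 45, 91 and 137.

State at t = 1.0578 s:
  obj    pos=(+1.992,-0.716) vel=(+3.400,-1.360) ωy=+67.79

Key-timestep trajectory:
   step    t(s)  obj.x    obj.z    obj.vx   obj.vz 
     45  0.2601   +0.302  -0.040  +0.836  -0.335
     91  0.5260   +0.638  -0.174  +1.691  -0.676
    137  0.7919   +1.201  -0.400  +2.546  -1.018


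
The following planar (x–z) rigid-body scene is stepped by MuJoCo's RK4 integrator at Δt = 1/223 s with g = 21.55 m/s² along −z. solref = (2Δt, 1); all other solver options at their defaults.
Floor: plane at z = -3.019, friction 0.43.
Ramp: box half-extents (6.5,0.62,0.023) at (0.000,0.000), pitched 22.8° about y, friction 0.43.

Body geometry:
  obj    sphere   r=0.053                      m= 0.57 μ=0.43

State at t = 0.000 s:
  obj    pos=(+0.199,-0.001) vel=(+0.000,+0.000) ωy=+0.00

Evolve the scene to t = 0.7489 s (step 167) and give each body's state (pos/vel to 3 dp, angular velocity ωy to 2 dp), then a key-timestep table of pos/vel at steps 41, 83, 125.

State at t = 0.7489 s:
  obj    pos=(+1.741,-0.649) vel=(+4.118,-1.731) ωy=+84.27

Key-timestep trajectory:
   step    t(s)  obj.x    obj.z    obj.vx   obj.vz 
     41  0.1839   +0.292  -0.040  +1.011  -0.425
     83  0.3722   +0.580  -0.161  +2.047  -0.860
    125  0.5605   +1.063  -0.364  +3.082  -1.296


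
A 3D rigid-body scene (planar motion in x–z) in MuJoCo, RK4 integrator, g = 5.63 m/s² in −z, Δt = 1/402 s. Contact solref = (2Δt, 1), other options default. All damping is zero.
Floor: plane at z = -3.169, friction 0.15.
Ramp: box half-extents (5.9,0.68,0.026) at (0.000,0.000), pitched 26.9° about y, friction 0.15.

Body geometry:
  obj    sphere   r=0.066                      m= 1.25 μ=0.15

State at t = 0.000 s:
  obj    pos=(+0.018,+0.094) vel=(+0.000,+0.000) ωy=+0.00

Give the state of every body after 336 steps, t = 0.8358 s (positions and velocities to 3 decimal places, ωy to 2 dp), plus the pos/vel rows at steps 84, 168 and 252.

State at t = 0.8358 s:
  obj    pos=(+0.585,-0.194) vel=(+1.356,-0.688) ωy=+23.04

Key-timestep trajectory:
   step    t(s)  obj.x    obj.z    obj.vx   obj.vz 
     84  0.2090   +0.053  +0.076  +0.339  -0.172
    168  0.4179   +0.160  +0.022  +0.678  -0.344
    252  0.6269   +0.337  -0.068  +1.017  -0.516


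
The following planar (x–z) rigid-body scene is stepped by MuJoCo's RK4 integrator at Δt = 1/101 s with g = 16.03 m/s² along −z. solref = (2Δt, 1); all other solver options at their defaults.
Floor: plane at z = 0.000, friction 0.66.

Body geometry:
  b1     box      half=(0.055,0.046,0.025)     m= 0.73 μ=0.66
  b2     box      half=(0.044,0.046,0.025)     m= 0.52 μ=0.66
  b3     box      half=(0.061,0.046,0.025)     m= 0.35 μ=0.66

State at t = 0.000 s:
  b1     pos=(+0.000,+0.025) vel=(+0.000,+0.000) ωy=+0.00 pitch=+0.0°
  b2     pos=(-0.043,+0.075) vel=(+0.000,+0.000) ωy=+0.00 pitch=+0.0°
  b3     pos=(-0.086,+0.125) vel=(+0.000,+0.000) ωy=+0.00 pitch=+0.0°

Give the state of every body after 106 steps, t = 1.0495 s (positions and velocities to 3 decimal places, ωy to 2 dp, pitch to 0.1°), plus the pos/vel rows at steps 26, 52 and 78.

State at t = 1.0495 s:
  b1     pos=(+0.000,+0.025) vel=(+0.000,+0.000) ωy=+0.00 pitch=+0.0°
  b2     pos=(-0.088,+0.044) vel=(+0.000,+0.000) ωy=+0.00 pitch=-90.0°
  b3     pos=(-0.179,+0.061) vel=(+0.000,+0.000) ωy=+0.01 pitch=-90.0°

Key-timestep trajectory:
   step    t(s)  b1.x    b1.z    b1.vx   b1.vz   b2.x    b2.z    b2.vx   b2.vz   b3.x    b3.z    b3.vx   b3.vz 
     26  0.2574   +0.000  +0.025  +0.000  +0.000   -0.083  +0.053  -0.354  -0.807   -0.149  +0.061  -0.209  +0.158
     52  0.5149   +0.000  +0.025  +0.000  +0.000   -0.088  +0.044  +0.000  +0.000   -0.195  +0.065  +0.011  -0.001
     78  0.7723   +0.000  +0.025  +0.000  +0.000   -0.088  +0.044  +0.000  +0.000   -0.181  +0.061  -0.091  +0.032


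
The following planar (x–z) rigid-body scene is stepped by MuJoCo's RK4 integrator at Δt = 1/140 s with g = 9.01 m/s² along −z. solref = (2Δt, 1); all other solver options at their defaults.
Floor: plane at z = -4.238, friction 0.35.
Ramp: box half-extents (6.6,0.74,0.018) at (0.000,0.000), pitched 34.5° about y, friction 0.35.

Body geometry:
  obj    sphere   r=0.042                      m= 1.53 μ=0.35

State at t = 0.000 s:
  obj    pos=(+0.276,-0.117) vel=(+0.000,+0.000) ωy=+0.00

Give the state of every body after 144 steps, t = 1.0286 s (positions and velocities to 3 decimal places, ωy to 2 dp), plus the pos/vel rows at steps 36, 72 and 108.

State at t = 1.0286 s:
  obj    pos=(+1.865,-1.209) vel=(+3.090,-2.124) ωy=+89.25

Key-timestep trajectory:
   step    t(s)  obj.x    obj.z    obj.vx   obj.vz 
     36  0.2571   +0.375  -0.185  +0.773  -0.531
     72  0.5143   +0.673  -0.390  +1.545  -1.062
    108  0.7714   +1.170  -0.731  +2.318  -1.593


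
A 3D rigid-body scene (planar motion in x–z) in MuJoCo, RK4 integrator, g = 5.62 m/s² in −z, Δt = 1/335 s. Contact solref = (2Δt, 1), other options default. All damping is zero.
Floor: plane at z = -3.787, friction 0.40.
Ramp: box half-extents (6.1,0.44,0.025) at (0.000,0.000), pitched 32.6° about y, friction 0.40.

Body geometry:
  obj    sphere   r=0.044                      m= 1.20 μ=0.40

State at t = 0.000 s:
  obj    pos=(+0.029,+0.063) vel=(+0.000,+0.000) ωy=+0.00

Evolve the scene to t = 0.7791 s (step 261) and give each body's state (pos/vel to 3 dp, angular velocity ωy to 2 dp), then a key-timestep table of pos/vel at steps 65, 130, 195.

State at t = 0.7791 s:
  obj    pos=(+0.582,-0.290) vel=(+1.420,-0.908) ωy=+38.29

Key-timestep trajectory:
   step    t(s)  obj.x    obj.z    obj.vx   obj.vz 
     65  0.1940   +0.063  +0.041  +0.354  -0.226
    130  0.3881   +0.166  -0.024  +0.707  -0.452
    195  0.5821   +0.338  -0.134  +1.061  -0.678


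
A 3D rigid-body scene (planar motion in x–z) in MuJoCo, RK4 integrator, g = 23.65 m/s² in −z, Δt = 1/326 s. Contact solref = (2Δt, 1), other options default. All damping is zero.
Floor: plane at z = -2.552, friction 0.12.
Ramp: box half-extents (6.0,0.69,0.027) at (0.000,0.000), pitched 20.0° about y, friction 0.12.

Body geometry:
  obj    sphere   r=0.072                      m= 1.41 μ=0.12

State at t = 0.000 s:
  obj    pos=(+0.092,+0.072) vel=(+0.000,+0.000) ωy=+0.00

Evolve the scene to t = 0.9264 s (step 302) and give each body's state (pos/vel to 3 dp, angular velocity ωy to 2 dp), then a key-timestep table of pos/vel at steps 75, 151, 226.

State at t = 0.9264 s:
  obj    pos=(+2.422,-0.776) vel=(+5.030,-1.831) ωy=+74.32

Key-timestep trajectory:
   step    t(s)  obj.x    obj.z    obj.vx   obj.vz 
     75  0.2301   +0.236  +0.020  +1.249  -0.455
    151  0.4632   +0.675  -0.140  +2.515  -0.915
    226  0.6933   +1.397  -0.403  +3.764  -1.370


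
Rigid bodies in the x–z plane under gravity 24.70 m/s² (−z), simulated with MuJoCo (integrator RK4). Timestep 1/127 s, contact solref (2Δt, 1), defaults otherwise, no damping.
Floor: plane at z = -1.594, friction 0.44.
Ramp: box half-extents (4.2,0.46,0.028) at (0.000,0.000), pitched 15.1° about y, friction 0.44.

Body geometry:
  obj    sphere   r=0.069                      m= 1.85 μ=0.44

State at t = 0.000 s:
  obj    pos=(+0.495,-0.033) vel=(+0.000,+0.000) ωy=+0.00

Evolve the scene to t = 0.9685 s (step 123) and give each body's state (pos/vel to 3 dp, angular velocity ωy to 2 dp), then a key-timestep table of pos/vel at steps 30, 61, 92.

State at t = 0.9685 s:
  obj    pos=(+2.576,-0.595) vel=(+4.297,-1.159) ωy=+64.50

Key-timestep trajectory:
   step    t(s)  obj.x    obj.z    obj.vx   obj.vz 
     30  0.2362   +0.619  -0.067  +1.048  -0.283
     61  0.4803   +1.007  -0.171  +2.131  -0.575
     92  0.7244   +1.659  -0.347  +3.214  -0.867


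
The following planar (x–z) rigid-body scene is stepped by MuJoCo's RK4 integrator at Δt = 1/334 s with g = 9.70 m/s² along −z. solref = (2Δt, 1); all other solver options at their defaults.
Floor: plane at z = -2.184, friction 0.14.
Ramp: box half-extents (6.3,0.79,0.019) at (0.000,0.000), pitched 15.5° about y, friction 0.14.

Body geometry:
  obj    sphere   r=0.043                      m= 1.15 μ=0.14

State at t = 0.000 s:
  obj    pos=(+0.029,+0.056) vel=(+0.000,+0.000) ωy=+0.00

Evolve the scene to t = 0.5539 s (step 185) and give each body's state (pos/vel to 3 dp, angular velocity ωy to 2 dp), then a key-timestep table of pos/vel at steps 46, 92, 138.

State at t = 0.5539 s:
  obj    pos=(+0.303,-0.020) vel=(+0.988,-0.274) ωy=+23.85

Key-timestep trajectory:
   step    t(s)  obj.x    obj.z    obj.vx   obj.vz 
     46  0.1377   +0.046  +0.052  +0.246  -0.068
     92  0.2754   +0.097  +0.038  +0.492  -0.136
    138  0.4132   +0.181  +0.014  +0.737  -0.204


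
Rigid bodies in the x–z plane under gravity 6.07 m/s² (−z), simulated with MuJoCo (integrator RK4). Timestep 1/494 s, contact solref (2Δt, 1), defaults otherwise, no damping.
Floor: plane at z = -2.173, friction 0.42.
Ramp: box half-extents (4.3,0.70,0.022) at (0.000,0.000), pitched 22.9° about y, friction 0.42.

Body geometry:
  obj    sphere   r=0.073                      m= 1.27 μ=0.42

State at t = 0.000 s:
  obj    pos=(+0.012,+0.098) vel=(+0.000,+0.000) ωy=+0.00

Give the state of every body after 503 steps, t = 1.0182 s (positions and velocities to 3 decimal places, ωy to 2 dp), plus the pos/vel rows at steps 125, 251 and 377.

State at t = 1.0182 s:
  obj    pos=(+0.818,-0.242) vel=(+1.583,-0.668) ωy=+23.53

Key-timestep trajectory:
   step    t(s)  obj.x    obj.z    obj.vx   obj.vz 
    125  0.2530   +0.062  +0.077  +0.393  -0.166
    251  0.5081   +0.213  +0.013  +0.790  -0.334
    377  0.7632   +0.465  -0.093  +1.186  -0.501


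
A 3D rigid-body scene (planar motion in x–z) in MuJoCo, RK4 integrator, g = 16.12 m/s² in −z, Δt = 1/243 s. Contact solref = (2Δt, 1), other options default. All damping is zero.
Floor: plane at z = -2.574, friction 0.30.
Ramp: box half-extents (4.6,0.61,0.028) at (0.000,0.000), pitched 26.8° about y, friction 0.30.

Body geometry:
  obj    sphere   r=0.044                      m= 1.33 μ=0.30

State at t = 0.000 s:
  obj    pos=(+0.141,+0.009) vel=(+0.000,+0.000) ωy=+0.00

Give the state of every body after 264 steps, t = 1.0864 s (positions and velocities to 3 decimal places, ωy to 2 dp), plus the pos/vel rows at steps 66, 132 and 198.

State at t = 1.0864 s:
  obj    pos=(+2.876,-1.372) vel=(+5.034,-2.543) ωy=+128.17

Key-timestep trajectory:
   step    t(s)  obj.x    obj.z    obj.vx   obj.vz 
     66  0.2716   +0.312  -0.077  +1.259  -0.636
    132  0.5432   +0.825  -0.336  +2.517  -1.272
    198  0.8148   +1.680  -0.768  +3.776  -1.907


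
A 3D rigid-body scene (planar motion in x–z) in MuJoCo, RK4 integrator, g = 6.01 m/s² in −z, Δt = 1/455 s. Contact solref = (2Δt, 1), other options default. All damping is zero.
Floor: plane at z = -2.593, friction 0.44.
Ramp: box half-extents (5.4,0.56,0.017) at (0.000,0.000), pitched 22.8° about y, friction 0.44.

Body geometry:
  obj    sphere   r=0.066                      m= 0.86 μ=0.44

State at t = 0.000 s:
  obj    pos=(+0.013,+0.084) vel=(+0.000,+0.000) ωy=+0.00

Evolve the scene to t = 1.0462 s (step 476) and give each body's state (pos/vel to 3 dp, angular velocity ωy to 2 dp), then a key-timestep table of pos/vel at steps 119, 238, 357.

State at t = 1.0462 s:
  obj    pos=(+0.852,-0.268) vel=(+1.604,-0.674) ωy=+26.37

Key-timestep trajectory:
   step    t(s)  obj.x    obj.z    obj.vx   obj.vz 
    119  0.2615   +0.066  +0.062  +0.401  -0.169
    238  0.5231   +0.223  -0.004  +0.802  -0.337
    357  0.7846   +0.485  -0.114  +1.203  -0.506


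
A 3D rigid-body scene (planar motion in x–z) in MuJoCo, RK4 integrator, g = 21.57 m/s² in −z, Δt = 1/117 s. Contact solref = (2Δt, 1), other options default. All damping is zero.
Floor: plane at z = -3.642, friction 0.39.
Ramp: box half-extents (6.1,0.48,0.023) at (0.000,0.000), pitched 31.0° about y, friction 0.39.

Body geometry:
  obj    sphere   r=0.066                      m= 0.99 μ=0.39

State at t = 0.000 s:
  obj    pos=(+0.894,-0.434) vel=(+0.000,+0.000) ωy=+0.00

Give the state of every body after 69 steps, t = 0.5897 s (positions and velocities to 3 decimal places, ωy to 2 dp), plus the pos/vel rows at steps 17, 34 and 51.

State at t = 0.5897 s:
  obj    pos=(+2.077,-1.144) vel=(+4.011,-2.410) ωy=+70.88

Key-timestep trajectory:
   step    t(s)  obj.x    obj.z    obj.vx   obj.vz 
     17  0.1453   +0.966  -0.477  +0.989  -0.594
     34  0.2906   +1.182  -0.606  +1.977  -1.188
     51  0.4359   +1.541  -0.822  +2.965  -1.781


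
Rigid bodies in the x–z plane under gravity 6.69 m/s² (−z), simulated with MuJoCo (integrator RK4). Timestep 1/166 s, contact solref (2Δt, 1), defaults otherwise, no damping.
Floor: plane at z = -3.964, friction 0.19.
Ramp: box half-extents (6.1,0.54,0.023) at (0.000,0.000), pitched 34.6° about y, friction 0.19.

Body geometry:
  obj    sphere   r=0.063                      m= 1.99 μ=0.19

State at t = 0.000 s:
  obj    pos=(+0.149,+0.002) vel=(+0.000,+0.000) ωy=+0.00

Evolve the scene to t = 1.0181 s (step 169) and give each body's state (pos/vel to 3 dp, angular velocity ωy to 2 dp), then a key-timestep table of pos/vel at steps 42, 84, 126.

State at t = 1.0181 s:
  obj    pos=(+1.324,-0.809) vel=(+2.305,-1.600) ωy=+42.13

Key-timestep trajectory:
   step    t(s)  obj.x    obj.z    obj.vx   obj.vz 
     42  0.2530   +0.222  -0.048  +0.577  -0.391
     84  0.5060   +0.440  -0.199  +1.145  -0.798
    126  0.7590   +0.803  -0.449  +1.721  -1.188


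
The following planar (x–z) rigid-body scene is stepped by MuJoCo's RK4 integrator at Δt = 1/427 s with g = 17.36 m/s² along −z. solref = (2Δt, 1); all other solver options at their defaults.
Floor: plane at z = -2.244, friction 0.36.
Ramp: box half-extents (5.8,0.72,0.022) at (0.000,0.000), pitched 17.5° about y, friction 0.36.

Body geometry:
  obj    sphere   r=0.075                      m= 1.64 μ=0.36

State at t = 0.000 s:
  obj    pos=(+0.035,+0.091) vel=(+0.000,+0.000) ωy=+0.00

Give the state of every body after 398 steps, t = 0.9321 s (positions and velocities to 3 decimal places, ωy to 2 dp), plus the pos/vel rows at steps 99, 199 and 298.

State at t = 0.9321 s:
  obj    pos=(+1.580,-0.396) vel=(+3.315,-1.045) ωy=+46.34

Key-timestep trajectory:
   step    t(s)  obj.x    obj.z    obj.vx   obj.vz 
     99  0.2319   +0.131  +0.061  +0.825  -0.260
    199  0.4660   +0.421  -0.031  +1.657  -0.523
    298  0.6979   +0.901  -0.182  +2.482  -0.783


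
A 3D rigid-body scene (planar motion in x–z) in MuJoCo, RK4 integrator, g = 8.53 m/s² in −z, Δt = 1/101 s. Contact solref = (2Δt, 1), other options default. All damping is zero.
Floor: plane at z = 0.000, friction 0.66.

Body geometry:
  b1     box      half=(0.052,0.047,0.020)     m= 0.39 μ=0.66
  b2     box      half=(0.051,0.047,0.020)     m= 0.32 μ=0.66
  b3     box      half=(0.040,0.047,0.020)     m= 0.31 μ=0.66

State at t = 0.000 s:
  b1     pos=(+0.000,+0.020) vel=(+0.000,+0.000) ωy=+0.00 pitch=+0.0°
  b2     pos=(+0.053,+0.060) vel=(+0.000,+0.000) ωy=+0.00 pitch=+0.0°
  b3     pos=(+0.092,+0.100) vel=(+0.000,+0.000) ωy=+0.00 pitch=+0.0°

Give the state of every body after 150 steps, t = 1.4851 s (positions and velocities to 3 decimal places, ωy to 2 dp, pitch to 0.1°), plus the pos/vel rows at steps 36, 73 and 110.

State at t = 1.4851 s:
  b1     pos=(+0.000,+0.020) vel=(+0.000,+0.000) ωy=+0.00 pitch=+0.0°
  b2     pos=(+0.102,+0.051) vel=(+0.000,+0.000) ωy=+0.00 pitch=+90.0°
  b3     pos=(+0.158,+0.040) vel=(+0.000,+0.000) ωy=+0.00 pitch=+90.0°

Key-timestep trajectory:
   step    t(s)  b1.x    b1.z    b1.vx   b1.vz   b2.x    b2.z    b2.vx   b2.vz   b3.x    b3.z    b3.vx   b3.vz 
     36  0.3564   +0.000  +0.020  +0.000  +0.000   +0.098  +0.052  +0.221  -0.058   +0.162  +0.040  +0.140  +0.068
     73  0.7228   +0.000  +0.020  +0.000  +0.000   +0.094  +0.053  -0.073  +0.032   +0.159  +0.040  -0.006  +0.003
    110  1.0891   +0.000  +0.020  +0.000  +0.000   +0.101  +0.051  -0.100  +0.011   +0.158  +0.040  +0.000  +0.000


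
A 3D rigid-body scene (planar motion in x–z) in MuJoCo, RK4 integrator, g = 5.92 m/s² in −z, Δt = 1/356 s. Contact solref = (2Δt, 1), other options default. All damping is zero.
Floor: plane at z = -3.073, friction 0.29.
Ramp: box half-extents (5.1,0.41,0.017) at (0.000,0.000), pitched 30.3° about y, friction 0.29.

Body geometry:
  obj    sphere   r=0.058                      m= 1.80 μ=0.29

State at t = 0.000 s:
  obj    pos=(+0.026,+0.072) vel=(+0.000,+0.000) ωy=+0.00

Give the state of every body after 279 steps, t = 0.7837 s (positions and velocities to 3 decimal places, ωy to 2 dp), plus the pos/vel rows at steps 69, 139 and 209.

State at t = 0.7837 s:
  obj    pos=(+0.592,-0.259) vel=(+1.444,-0.844) ωy=+28.82

Key-timestep trajectory:
   step    t(s)  obj.x    obj.z    obj.vx   obj.vz 
     69  0.1938   +0.061  +0.051  +0.357  -0.209
    139  0.3904   +0.166  -0.010  +0.719  -0.420
    209  0.5871   +0.343  -0.114  +1.081  -0.632


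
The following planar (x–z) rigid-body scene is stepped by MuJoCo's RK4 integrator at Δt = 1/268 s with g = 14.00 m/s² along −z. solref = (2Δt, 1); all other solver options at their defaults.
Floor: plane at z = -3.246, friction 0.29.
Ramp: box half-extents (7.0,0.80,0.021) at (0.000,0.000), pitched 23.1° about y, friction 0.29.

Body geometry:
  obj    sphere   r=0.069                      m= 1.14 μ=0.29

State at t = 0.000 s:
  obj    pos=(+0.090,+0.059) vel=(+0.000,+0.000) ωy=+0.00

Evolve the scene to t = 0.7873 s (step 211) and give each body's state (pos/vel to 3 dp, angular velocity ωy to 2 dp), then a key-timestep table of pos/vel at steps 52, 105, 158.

State at t = 0.7873 s:
  obj    pos=(+1.209,-0.418) vel=(+2.841,-1.212) ωy=+44.76

Key-timestep trajectory:
   step    t(s)  obj.x    obj.z    obj.vx   obj.vz 
     52  0.1940   +0.158  +0.030  +0.700  -0.299
    105  0.3918   +0.367  -0.059  +1.414  -0.603
    158  0.5896   +0.717  -0.208  +2.128  -0.908


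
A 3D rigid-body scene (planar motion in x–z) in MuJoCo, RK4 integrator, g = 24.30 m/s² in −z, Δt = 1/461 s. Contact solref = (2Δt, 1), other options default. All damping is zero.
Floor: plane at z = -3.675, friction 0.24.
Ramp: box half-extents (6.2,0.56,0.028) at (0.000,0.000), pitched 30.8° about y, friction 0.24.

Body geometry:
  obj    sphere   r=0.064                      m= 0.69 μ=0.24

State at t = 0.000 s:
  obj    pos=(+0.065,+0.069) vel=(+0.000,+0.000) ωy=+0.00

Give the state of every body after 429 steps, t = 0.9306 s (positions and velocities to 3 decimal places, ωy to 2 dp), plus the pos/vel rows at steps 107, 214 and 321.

State at t = 0.9306 s:
  obj    pos=(+3.371,-1.902) vel=(+7.104,-4.235) ωy=+129.21

Key-timestep trajectory:
   step    t(s)  obj.x    obj.z    obj.vx   obj.vz 
    107  0.2321   +0.271  -0.054  +1.772  -1.056
    214  0.4642   +0.887  -0.422  +3.544  -2.113
    321  0.6963   +1.916  -1.035  +5.316  -3.169


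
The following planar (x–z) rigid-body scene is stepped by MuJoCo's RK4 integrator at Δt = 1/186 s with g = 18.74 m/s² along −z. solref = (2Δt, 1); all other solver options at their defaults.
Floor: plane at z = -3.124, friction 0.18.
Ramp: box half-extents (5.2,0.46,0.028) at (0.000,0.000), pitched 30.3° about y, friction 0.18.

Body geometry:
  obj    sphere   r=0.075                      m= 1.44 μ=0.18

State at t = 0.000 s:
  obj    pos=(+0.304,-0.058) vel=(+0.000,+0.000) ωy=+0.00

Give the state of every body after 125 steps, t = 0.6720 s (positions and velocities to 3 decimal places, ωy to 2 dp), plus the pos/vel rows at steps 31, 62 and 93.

State at t = 0.6720 s:
  obj    pos=(+1.621,-0.828) vel=(+3.919,-2.290) ωy=+60.48

Key-timestep trajectory:
   step    t(s)  obj.x    obj.z    obj.vx   obj.vz 
     31  0.1667   +0.385  -0.106  +0.972  -0.568
     62  0.3333   +0.628  -0.248  +1.944  -1.136
     93  0.5000   +1.033  -0.484  +2.916  -1.704


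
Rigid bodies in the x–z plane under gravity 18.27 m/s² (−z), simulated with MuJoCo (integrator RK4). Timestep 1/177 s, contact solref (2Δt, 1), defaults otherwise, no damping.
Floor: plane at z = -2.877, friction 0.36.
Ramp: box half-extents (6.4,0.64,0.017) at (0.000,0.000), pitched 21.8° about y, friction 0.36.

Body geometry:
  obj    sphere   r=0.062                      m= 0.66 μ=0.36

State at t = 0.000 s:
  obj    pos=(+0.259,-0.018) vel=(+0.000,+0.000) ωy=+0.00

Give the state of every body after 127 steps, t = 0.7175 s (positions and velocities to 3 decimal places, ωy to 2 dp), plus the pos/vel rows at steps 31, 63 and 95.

State at t = 0.7175 s:
  obj    pos=(+1.417,-0.482) vel=(+3.229,-1.291) ωy=+56.07

Key-timestep trajectory:
   step    t(s)  obj.x    obj.z    obj.vx   obj.vz 
     31  0.1751   +0.328  -0.046  +0.788  -0.315
     63  0.3559   +0.544  -0.133  +1.602  -0.641
     95  0.5367   +0.907  -0.278  +2.415  -0.966


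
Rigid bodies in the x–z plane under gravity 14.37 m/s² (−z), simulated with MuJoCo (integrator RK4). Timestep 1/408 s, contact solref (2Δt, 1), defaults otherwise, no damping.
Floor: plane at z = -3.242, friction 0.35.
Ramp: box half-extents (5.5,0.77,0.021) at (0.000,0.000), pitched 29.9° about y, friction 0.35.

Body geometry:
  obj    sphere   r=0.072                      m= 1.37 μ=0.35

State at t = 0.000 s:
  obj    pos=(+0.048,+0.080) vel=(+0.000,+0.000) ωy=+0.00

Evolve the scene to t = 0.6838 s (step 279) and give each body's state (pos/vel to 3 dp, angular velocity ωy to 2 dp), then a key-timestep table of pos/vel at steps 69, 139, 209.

State at t = 0.6838 s:
  obj    pos=(+1.085,-0.517) vel=(+3.033,-1.744) ωy=+48.59

Key-timestep trajectory:
   step    t(s)  obj.x    obj.z    obj.vx   obj.vz 
     69  0.1691   +0.111  +0.043  +0.750  -0.431
    139  0.3407   +0.305  -0.068  +1.511  -0.869
    209  0.5123   +0.630  -0.255  +2.272  -1.307


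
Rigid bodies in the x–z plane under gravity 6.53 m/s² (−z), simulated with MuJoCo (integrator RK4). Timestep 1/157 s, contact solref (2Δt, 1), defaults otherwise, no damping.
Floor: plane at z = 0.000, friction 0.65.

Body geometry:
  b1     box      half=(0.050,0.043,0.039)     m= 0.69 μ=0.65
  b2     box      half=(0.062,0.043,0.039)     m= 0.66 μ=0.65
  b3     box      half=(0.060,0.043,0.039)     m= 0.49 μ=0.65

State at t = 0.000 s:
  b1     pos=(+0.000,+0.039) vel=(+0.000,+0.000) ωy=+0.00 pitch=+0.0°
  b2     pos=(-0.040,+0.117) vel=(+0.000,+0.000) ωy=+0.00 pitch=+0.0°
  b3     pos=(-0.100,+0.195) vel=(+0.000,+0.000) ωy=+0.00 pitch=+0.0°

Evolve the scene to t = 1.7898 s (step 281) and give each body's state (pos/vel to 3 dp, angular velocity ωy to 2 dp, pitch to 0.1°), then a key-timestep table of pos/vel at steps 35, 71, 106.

State at t = 1.7898 s:
  b1     pos=(+0.000,+0.039) vel=(+0.000,+0.000) ωy=+0.00 pitch=+0.0°
  b2     pos=(-0.100,+0.062) vel=(+0.000,+0.000) ωy=+0.00 pitch=-90.0°
  b3     pos=(-0.326,+0.039) vel=(+0.000,+0.000) ωy=+0.00 pitch=+180.0°

Key-timestep trajectory:
   step    t(s)  b1.x    b1.z    b1.vx   b1.vz   b2.x    b2.z    b2.vx   b2.vz   b3.x    b3.z    b3.vx   b3.vz 
     35  0.2229   +0.000  +0.039  +0.000  +0.000   -0.053  +0.118  -0.137  -0.018   -0.135  +0.173  -0.329  -0.299
     71  0.4522   +0.000  +0.039  +0.000  +0.000   -0.102  +0.060  -0.077  +0.152   -0.230  +0.060  -0.354  +0.106
    106  0.6752   +0.000  +0.039  +0.000  +0.000   -0.100  +0.062  -0.001  +0.013   -0.285  +0.068  -0.269  -0.075


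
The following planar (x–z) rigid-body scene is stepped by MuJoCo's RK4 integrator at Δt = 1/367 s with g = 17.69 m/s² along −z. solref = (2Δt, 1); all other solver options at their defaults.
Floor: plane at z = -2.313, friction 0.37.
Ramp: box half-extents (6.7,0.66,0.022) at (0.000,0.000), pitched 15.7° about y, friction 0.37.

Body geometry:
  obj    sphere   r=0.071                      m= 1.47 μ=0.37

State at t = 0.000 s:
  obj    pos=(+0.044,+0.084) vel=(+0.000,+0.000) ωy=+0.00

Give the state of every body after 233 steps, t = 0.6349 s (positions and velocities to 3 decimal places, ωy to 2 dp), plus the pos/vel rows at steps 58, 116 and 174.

State at t = 0.6349 s:
  obj    pos=(+0.708,-0.102) vel=(+2.090,-0.587) ωy=+30.57

Key-timestep trajectory:
   step    t(s)  obj.x    obj.z    obj.vx   obj.vz 
     58  0.1580   +0.085  +0.073  +0.520  -0.146
    116  0.3161   +0.209  +0.038  +1.041  -0.292
    174  0.4741   +0.414  -0.020  +1.561  -0.439


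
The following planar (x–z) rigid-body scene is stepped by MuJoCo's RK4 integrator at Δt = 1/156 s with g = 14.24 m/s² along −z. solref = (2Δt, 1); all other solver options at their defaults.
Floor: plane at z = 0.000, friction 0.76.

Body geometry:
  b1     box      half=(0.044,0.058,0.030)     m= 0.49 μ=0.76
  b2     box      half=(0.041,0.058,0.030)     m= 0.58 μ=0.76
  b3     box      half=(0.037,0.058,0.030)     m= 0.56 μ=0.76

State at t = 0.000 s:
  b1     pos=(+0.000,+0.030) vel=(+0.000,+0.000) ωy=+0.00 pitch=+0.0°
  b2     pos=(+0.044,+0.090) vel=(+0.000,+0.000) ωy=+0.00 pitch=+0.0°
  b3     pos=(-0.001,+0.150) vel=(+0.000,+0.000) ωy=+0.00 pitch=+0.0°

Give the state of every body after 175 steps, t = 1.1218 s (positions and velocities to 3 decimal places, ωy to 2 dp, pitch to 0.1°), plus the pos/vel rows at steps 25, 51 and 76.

State at t = 1.1218 s:
  b1     pos=(+0.000,+0.030) vel=(+0.000,+0.000) ωy=+0.00 pitch=+0.0°
  b2     pos=(+0.082,+0.041) vel=(+0.000,+0.000) ωy=+0.00 pitch=+90.0°
  b3     pos=(-0.089,+0.030) vel=(+0.000,+0.000) ωy=+0.00 pitch=+180.0°

Key-timestep trajectory:
   step    t(s)  b1.x    b1.z    b1.vx   b1.vz   b2.x    b2.z    b2.vx   b2.vz   b3.x    b3.z    b3.vx   b3.vz 
     25  0.1603   +0.000  +0.030  +0.000  +0.000   +0.044  +0.090  +0.001  +0.001   -0.020  +0.139  -0.273  -0.332
     51  0.3269   +0.000  +0.030  +0.001  +0.000   +0.046  +0.090  +0.038  -0.003   -0.062  +0.093  -0.316  -0.172
     76  0.4872   +0.000  +0.030  -0.001  +0.000   +0.069  +0.077  +0.278  -0.378   -0.089  +0.030  +0.002  +0.023


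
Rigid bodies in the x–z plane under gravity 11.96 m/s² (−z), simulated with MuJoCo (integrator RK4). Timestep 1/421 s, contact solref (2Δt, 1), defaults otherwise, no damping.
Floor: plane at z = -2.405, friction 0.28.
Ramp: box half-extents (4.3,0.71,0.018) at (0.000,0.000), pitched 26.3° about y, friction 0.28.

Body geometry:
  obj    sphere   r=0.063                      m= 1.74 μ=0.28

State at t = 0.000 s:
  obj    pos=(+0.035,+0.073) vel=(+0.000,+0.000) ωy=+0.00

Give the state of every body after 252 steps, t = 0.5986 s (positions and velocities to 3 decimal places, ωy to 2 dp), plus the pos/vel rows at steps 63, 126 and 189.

State at t = 0.5986 s:
  obj    pos=(+0.643,-0.227) vel=(+2.031,-1.004) ωy=+35.96

Key-timestep trajectory:
   step    t(s)  obj.x    obj.z    obj.vx   obj.vz 
     63  0.1496   +0.073  +0.054  +0.508  -0.251
    126  0.2993   +0.187  -0.002  +1.016  -0.502
    189  0.4489   +0.377  -0.096  +1.523  -0.753


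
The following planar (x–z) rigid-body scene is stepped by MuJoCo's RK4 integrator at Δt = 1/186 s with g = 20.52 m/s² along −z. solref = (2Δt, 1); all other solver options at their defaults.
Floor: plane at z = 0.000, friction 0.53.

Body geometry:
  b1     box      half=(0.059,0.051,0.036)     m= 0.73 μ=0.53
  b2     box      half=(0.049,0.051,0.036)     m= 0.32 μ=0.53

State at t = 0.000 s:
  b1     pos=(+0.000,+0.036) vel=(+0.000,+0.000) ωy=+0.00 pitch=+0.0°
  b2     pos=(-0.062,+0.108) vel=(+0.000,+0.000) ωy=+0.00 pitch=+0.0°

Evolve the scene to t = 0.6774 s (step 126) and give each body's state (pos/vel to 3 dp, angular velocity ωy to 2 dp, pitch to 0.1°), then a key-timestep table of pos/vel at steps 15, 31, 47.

State at t = 0.6774 s:
  b1     pos=(+0.000,+0.036) vel=(+0.000,+0.000) ωy=+0.00 pitch=+0.0°
  b2     pos=(-0.108,+0.049) vel=(+0.000,+0.000) ωy=+0.00 pitch=-90.0°

Key-timestep trajectory:
   step    t(s)  b1.x    b1.z    b1.vx   b1.vz   b2.x    b2.z    b2.vx   b2.vz 
     15  0.0806   +0.000  +0.036  +0.000  +0.000   -0.065  +0.108  -0.093  -0.015
     31  0.1667   +0.000  +0.036  +0.000  +0.000   -0.083  +0.099  -0.335  -0.274
     47  0.2527   +0.000  +0.036  +0.000  +0.000   -0.111  +0.046  +0.057  +0.164


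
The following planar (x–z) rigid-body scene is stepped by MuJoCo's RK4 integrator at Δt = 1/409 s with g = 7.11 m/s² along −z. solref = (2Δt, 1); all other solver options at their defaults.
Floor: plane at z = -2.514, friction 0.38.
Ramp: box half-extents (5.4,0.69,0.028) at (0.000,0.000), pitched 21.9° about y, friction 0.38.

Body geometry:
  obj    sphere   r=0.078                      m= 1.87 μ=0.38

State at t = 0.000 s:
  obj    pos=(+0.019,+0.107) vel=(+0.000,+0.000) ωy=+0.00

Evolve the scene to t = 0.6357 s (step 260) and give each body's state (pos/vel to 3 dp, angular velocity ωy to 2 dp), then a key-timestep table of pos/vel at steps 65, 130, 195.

State at t = 0.6357 s:
  obj    pos=(+0.374,-0.036) vel=(+1.117,-0.449) ωy=+15.44

Key-timestep trajectory:
   step    t(s)  obj.x    obj.z    obj.vx   obj.vz 
     65  0.1589   +0.041  +0.098  +0.279  -0.112
    130  0.3178   +0.108  +0.071  +0.559  -0.225
    195  0.4768   +0.219  +0.026  +0.838  -0.337


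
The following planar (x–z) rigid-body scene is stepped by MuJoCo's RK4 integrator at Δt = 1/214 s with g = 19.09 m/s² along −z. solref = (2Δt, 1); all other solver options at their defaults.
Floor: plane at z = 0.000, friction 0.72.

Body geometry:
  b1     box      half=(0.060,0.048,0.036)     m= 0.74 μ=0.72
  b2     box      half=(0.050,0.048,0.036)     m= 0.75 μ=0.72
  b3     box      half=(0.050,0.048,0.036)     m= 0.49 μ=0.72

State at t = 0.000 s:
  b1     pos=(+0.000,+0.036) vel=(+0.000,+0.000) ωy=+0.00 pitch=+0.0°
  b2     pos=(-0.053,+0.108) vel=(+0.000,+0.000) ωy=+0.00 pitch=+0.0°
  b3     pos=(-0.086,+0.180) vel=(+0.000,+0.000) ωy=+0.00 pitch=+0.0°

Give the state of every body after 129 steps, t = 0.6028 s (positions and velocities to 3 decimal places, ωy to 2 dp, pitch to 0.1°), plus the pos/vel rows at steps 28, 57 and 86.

State at t = 0.6028 s:
  b1     pos=(+0.000,+0.036) vel=(+0.000,+0.000) ωy=+0.00 pitch=+0.0°
  b2     pos=(-0.103,+0.050) vel=(+0.000,+0.000) ωy=+0.00 pitch=-90.0°
  b3     pos=(-0.292,+0.036) vel=(+0.000,+0.000) ωy=+0.00 pitch=+180.0°

Key-timestep trajectory:
   step    t(s)  b1.x    b1.z    b1.vx   b1.vz   b2.x    b2.z    b2.vx   b2.vz   b3.x    b3.z    b3.vx   b3.vz 
     28  0.1308   +0.000  +0.036  +0.001  +0.000   -0.060  +0.109  -0.132  +0.001   -0.106  +0.173  -0.367  -0.163
     57  0.2664   +0.000  +0.036  +0.000  +0.000   -0.099  +0.074  -0.390  -1.021   -0.189  +0.056  -0.772  -1.674
     86  0.4019   +0.000  +0.036  +0.000  +0.000   -0.103  +0.050  +0.000  +0.000   -0.263  +0.057  -0.521  -0.222


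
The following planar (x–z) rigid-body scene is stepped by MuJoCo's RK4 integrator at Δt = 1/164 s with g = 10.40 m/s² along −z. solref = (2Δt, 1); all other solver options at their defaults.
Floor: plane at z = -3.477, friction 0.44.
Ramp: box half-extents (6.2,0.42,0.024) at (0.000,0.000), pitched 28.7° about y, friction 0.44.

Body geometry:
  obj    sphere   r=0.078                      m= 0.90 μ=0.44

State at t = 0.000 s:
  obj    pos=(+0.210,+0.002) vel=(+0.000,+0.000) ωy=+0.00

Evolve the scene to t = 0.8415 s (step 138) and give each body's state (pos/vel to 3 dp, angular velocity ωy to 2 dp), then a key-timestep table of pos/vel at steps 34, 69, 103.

State at t = 0.8415 s:
  obj    pos=(+1.318,-0.605) vel=(+2.633,-1.442) ωy=+38.48

Key-timestep trajectory:
   step    t(s)  obj.x    obj.z    obj.vx   obj.vz 
     34  0.2073   +0.277  -0.035  +0.649  -0.355
     69  0.4207   +0.487  -0.150  +1.317  -0.721
    103  0.6280   +0.827  -0.337  +1.965  -1.076


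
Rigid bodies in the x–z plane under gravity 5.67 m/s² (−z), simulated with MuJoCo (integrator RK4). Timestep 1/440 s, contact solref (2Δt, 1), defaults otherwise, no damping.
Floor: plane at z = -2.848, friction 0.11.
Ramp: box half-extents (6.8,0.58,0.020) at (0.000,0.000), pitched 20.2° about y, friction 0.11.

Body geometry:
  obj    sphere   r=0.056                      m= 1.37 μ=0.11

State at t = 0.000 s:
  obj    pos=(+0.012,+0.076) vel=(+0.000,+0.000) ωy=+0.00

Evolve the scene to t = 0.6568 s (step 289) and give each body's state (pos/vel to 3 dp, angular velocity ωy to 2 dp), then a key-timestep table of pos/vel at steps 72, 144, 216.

State at t = 0.6568 s:
  obj    pos=(+0.296,-0.028) vel=(+0.862,-0.317) ωy=+16.40

Key-timestep trajectory:
   step    t(s)  obj.x    obj.z    obj.vx   obj.vz 
     72  0.1636   +0.030  +0.070  +0.215  -0.080
    144  0.3273   +0.083  +0.051  +0.430  -0.158
    216  0.4909   +0.171  +0.018  +0.644  -0.237


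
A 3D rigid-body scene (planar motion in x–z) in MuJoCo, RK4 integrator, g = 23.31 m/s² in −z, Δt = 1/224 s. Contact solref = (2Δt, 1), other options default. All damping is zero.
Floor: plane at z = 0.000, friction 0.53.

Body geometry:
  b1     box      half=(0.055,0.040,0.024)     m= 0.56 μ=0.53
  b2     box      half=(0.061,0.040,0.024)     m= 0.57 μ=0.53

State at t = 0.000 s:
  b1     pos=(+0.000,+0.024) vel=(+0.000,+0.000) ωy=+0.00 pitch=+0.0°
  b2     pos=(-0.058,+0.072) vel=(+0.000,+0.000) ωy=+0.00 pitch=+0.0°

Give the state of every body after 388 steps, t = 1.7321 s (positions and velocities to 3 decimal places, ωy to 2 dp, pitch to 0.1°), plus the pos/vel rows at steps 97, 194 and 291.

State at t = 1.7321 s:
  b1     pos=(+0.001,+0.024) vel=(+0.001,+0.000) ωy=+0.00 pitch=+0.0°
  b2     pos=(-0.075,+0.060) vel=(+0.000,-0.001) ωy=+0.03 pitch=-45.4°

Key-timestep trajectory:
   step    t(s)  b1.x    b1.z    b1.vx   b1.vz   b2.x    b2.z    b2.vx   b2.vz 
     97  0.4330   +0.000  +0.024  +0.001  +0.000   -0.075  +0.061  +0.000  -0.001
    194  0.8661   +0.001  +0.024  +0.001  +0.000   -0.075  +0.061  +0.000  -0.001
    291  1.2991   +0.001  +0.024  +0.001  +0.000   -0.075  +0.061  +0.000  -0.001


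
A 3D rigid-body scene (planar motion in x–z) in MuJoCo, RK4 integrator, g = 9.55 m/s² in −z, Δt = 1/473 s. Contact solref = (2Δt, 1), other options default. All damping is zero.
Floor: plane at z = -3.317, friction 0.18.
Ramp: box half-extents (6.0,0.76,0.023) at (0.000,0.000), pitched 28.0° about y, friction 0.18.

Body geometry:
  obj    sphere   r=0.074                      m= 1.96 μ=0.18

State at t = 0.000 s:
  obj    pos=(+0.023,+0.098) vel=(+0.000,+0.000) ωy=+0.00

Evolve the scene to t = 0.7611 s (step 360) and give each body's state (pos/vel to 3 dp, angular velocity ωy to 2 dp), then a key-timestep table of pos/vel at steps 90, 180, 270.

State at t = 0.7611 s:
  obj    pos=(+0.842,-0.338) vel=(+2.152,-1.144) ωy=+32.93

Key-timestep trajectory:
   step    t(s)  obj.x    obj.z    obj.vx   obj.vz 
     90  0.1903   +0.074  +0.070  +0.538  -0.286
    180  0.3805   +0.228  -0.011  +1.076  -0.572
    270  0.5708   +0.484  -0.147  +1.614  -0.858


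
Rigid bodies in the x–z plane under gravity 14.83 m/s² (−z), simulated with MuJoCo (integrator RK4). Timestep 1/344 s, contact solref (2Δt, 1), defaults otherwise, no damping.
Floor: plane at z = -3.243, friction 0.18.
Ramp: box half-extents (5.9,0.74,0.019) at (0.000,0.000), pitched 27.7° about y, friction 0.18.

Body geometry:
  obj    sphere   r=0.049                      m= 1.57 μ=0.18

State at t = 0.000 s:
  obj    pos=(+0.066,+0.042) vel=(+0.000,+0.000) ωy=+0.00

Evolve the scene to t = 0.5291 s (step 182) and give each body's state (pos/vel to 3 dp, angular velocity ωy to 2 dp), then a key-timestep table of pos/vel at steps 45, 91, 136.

State at t = 0.5291 s:
  obj    pos=(+0.676,-0.278) vel=(+2.307,-1.211) ωy=+53.15

Key-timestep trajectory:
   step    t(s)  obj.x    obj.z    obj.vx   obj.vz 
     45  0.1308   +0.103  +0.023  +0.571  -0.300
     91  0.2645   +0.219  -0.038  +1.154  -0.606
    136  0.3953   +0.407  -0.137  +1.724  -0.905


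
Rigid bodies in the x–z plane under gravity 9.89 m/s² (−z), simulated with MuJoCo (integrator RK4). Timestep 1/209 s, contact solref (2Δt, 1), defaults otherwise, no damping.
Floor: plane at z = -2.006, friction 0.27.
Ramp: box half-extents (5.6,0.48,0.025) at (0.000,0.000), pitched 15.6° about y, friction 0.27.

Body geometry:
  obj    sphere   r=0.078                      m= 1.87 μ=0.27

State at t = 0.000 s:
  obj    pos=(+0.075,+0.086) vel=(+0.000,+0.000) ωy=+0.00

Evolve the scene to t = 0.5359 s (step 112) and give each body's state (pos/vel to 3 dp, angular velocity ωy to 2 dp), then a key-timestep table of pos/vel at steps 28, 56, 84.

State at t = 0.5359 s:
  obj    pos=(+0.338,+0.013) vel=(+0.981,-0.274) ωy=+13.05

Key-timestep trajectory:
   step    t(s)  obj.x    obj.z    obj.vx   obj.vz 
     28  0.1340   +0.091  +0.081  +0.245  -0.068
     56  0.2679   +0.141  +0.068  +0.490  -0.137
     84  0.4019   +0.223  +0.045  +0.735  -0.205


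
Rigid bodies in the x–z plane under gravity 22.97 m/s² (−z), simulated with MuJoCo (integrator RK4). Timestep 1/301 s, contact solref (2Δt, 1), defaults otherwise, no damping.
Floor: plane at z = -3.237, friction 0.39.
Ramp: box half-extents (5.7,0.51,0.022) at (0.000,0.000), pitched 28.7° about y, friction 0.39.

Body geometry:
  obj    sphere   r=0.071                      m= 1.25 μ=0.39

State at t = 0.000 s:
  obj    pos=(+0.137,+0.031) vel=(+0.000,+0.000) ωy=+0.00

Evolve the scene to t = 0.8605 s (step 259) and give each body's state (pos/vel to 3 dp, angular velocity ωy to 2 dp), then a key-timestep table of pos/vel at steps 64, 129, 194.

State at t = 0.8605 s:
  obj    pos=(+2.696,-1.370) vel=(+5.947,-3.256) ωy=+95.48

Key-timestep trajectory:
   step    t(s)  obj.x    obj.z    obj.vx   obj.vz 
     64  0.2126   +0.293  -0.055  +1.470  -0.805
    129  0.4286   +0.772  -0.317  +2.962  -1.622
    194  0.6445   +1.573  -0.755  +4.455  -2.439
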